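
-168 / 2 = -84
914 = 914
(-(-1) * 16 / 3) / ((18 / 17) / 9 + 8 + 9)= 272 / 873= 0.31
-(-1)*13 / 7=13 / 7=1.86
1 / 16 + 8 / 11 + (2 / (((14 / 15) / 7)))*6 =15979 / 176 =90.79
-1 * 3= -3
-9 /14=-0.64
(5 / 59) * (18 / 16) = 45 / 472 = 0.10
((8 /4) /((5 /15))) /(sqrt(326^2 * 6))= 0.01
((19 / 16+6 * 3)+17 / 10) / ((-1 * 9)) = -557 / 240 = -2.32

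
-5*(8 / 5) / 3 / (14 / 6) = -8 / 7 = -1.14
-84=-84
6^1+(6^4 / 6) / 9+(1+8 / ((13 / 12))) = 499 / 13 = 38.38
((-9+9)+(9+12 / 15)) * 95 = 931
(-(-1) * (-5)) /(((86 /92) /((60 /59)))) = -13800 /2537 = -5.44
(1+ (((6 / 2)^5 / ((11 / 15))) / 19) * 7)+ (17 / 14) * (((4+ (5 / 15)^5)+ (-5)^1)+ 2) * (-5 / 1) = 116.98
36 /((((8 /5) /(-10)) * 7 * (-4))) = 225 /28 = 8.04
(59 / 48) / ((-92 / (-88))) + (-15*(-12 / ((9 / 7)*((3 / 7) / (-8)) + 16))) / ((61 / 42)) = 376619269 / 42056328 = 8.96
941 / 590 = 1.59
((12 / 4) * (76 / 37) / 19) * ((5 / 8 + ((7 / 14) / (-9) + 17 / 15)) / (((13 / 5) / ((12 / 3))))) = 1226 / 1443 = 0.85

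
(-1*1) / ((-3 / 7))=7 / 3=2.33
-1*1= -1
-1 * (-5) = 5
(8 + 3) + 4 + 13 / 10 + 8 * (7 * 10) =5763 / 10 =576.30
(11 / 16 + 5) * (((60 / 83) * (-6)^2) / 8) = 12285 / 664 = 18.50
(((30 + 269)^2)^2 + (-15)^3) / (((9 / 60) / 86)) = 13747160932720 / 3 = 4582386977573.33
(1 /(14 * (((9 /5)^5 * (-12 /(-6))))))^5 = 298023223876953125 /12355288554636253654488652741632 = 0.00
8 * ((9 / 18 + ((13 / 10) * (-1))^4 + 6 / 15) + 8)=117561 / 1250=94.05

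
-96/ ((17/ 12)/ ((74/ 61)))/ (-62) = 42624/ 32147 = 1.33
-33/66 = -1/2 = -0.50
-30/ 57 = -0.53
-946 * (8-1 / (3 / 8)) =-15136 / 3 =-5045.33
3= 3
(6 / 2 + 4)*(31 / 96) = 217 / 96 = 2.26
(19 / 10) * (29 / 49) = 551 / 490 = 1.12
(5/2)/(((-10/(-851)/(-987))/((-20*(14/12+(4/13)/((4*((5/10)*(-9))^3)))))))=30933479815/6318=4896087.34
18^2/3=108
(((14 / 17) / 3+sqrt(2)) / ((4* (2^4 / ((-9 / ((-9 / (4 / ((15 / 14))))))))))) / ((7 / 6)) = 7 / 510+sqrt(2) / 20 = 0.08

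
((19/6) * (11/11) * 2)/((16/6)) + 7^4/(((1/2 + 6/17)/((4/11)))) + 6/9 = 7860151/7656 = 1026.67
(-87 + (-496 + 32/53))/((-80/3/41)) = 3796641/4240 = 895.43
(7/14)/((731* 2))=1/2924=0.00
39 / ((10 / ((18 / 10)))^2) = 3159 / 2500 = 1.26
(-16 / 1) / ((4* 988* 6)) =-1 / 1482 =-0.00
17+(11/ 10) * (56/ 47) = 4303/ 235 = 18.31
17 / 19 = 0.89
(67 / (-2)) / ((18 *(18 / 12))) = -67 / 54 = -1.24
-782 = -782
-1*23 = -23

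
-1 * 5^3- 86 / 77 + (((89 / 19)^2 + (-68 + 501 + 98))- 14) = 11475295 / 27797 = 412.82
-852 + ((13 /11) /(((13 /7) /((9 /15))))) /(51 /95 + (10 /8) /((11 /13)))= -7171392 /8419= -851.81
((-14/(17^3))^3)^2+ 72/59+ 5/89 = 94264855082210000152326863/73845256457807623927788259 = 1.28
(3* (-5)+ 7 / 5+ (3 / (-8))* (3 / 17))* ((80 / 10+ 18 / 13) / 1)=-566873 / 4420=-128.25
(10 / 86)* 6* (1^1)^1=30 / 43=0.70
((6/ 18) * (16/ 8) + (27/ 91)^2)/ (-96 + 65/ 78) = -37498/ 4728451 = -0.01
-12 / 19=-0.63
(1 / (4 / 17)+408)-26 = 1545 / 4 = 386.25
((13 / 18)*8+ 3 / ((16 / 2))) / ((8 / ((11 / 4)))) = 4873 / 2304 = 2.12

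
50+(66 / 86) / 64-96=-126559 / 2752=-45.99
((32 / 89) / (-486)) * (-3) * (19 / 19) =16 / 7209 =0.00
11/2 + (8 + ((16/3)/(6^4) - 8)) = 2675/486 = 5.50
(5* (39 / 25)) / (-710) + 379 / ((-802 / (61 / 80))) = -8457469 / 22776800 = -0.37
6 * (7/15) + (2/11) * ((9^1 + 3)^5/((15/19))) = 3152026/55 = 57309.56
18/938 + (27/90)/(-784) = 0.02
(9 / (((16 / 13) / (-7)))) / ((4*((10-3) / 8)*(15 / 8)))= -39 / 5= -7.80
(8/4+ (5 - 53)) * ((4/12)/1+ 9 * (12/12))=-1288/3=-429.33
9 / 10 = 0.90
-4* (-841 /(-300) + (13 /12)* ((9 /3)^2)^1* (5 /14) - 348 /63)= -457 /150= -3.05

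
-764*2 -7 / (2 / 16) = -1584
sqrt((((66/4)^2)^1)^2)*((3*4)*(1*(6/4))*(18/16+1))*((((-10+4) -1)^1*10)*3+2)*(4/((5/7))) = -60648588/5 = -12129717.60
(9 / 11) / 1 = 9 / 11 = 0.82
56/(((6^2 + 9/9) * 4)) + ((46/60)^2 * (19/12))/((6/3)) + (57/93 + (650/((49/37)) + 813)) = 1584581499553/1213984800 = 1305.27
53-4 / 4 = 52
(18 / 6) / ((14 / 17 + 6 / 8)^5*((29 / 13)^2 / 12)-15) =-8845731827712 / 32433199083373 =-0.27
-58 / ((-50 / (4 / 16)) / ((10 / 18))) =29 / 180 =0.16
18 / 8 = 9 / 4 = 2.25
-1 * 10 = -10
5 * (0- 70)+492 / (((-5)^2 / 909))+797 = 18336.12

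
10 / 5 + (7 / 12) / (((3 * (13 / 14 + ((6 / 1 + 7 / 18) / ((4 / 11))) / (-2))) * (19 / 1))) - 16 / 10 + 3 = 2556857 / 752305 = 3.40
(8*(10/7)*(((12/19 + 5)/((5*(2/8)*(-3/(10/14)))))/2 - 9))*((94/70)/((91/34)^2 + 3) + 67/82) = -974281786760/9417892659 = -103.45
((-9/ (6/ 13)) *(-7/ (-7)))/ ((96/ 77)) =-1001/ 64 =-15.64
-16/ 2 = -8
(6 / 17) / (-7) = -6 / 119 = -0.05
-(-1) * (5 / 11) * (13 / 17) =65 / 187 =0.35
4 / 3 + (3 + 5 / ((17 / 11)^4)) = 1305388 / 250563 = 5.21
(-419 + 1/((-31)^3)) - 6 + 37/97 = -1227031805/2889727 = -424.62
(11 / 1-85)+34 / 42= -73.19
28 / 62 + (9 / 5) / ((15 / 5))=1.05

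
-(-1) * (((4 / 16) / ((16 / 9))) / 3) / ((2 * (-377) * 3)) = -1 / 48256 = -0.00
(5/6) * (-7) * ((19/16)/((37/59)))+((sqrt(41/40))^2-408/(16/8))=-3801011/17760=-214.02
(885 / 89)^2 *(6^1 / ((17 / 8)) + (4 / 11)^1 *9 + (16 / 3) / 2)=866.47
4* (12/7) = 48/7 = 6.86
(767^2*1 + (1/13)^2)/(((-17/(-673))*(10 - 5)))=4657864.72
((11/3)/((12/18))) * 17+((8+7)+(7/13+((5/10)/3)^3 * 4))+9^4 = 2341190/351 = 6670.06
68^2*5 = 23120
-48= -48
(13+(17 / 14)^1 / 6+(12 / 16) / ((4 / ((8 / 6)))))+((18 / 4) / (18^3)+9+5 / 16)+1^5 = 23.77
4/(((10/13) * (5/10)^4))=416/5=83.20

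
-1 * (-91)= 91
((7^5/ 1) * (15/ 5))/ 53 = 50421/ 53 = 951.34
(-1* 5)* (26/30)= -13/3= -4.33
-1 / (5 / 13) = -13 / 5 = -2.60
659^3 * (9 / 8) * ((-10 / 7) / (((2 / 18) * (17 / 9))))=-1043166847455 / 476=-2191526990.45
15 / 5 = 3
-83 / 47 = -1.77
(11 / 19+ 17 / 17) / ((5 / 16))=5.05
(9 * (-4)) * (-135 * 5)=24300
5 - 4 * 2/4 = 3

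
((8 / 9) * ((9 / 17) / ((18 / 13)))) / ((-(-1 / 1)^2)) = -52 / 153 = -0.34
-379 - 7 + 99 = -287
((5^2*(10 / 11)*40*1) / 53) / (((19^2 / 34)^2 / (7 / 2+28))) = 4.79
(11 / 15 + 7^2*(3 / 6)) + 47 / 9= 2741 / 90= 30.46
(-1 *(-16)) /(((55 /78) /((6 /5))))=7488 /275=27.23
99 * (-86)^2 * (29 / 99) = 214484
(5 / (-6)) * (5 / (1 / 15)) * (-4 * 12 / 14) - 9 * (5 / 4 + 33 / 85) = 474909 / 2380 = 199.54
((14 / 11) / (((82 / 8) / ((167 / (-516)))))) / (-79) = 0.00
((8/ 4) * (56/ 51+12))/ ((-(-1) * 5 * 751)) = 1336/ 191505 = 0.01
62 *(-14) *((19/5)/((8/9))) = -37107/10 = -3710.70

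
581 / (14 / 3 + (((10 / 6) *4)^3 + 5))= 15687 / 8261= 1.90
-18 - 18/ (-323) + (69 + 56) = 34579/ 323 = 107.06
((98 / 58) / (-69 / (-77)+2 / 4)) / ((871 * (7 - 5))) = 0.00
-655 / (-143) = 655 / 143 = 4.58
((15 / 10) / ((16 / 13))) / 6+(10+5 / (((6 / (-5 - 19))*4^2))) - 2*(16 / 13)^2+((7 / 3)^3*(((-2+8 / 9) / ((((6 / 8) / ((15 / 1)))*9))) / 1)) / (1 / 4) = -2827791497 / 23654592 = -119.55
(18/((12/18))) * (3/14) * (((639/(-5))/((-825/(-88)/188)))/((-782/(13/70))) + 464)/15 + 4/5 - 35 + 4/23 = 8692204819/59871875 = 145.18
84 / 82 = 42 / 41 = 1.02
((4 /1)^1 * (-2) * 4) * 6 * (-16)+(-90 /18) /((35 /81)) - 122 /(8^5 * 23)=8072871509 /2637824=3060.43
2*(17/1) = 34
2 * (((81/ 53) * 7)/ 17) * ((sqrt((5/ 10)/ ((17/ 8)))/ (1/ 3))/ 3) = 2268 * sqrt(17)/ 15317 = 0.61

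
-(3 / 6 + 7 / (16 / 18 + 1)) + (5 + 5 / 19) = 683 / 646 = 1.06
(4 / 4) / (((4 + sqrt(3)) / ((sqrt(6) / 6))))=-sqrt(2) / 26 + 2 * sqrt(6) / 39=0.07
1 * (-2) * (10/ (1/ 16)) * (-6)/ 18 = 320/ 3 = 106.67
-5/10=-1/2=-0.50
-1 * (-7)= 7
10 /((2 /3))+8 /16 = 31 /2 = 15.50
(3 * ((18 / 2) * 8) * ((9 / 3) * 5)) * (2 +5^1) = 22680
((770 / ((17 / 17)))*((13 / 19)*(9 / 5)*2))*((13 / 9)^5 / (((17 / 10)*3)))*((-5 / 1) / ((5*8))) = -1858321465 / 6357609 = -292.30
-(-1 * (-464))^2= -215296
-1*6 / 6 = -1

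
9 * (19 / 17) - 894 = -883.94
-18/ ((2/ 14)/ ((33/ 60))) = -693/ 10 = -69.30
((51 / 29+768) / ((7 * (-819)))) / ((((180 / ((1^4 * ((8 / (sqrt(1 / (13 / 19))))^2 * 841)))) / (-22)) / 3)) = 10851104 / 5985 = 1813.05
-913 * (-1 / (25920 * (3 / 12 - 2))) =-913 / 45360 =-0.02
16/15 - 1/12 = 59/60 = 0.98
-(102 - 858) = 756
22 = 22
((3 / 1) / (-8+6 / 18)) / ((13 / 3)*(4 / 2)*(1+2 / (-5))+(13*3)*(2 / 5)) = -0.02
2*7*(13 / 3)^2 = 2366 / 9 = 262.89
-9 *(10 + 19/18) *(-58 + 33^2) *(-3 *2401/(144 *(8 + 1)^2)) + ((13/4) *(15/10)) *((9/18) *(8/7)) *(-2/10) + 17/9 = 17241739363/272160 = 63351.48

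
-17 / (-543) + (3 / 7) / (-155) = 16816 / 589155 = 0.03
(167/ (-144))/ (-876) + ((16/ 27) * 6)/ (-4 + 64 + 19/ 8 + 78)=3775637/ 141659712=0.03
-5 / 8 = -0.62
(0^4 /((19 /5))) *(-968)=0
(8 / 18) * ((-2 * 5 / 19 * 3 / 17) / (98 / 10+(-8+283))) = -25 / 172482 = -0.00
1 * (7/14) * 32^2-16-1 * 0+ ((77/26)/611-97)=6338591/15886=399.00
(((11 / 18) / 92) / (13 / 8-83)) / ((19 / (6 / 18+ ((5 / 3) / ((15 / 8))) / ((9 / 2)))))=-473 / 207391023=-0.00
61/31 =1.97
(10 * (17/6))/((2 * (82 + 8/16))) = 17/99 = 0.17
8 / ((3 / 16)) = 128 / 3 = 42.67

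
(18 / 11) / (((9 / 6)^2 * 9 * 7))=8 / 693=0.01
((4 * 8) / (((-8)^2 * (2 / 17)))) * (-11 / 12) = -3.90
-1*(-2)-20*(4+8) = -238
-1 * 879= -879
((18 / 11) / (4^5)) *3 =0.00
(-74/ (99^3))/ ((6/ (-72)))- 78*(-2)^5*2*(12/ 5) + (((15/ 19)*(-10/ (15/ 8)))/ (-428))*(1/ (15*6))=39389236936466/ 3287696445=11980.80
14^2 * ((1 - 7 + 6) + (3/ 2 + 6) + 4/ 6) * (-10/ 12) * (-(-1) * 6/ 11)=-24010/ 33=-727.58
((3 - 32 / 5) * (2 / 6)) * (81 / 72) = -1.28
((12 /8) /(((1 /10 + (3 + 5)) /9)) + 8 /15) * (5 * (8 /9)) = 88 /9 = 9.78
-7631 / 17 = -448.88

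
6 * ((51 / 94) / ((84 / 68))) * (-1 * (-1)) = 867 / 329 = 2.64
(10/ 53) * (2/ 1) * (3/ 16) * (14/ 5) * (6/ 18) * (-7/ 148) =-49/ 15688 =-0.00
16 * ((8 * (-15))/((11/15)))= -28800/11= -2618.18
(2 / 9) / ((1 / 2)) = 4 / 9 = 0.44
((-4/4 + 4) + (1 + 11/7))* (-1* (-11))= 61.29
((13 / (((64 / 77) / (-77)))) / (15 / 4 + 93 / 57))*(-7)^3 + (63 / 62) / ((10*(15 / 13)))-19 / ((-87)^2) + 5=76764.07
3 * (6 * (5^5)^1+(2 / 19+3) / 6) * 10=10687795 / 19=562515.53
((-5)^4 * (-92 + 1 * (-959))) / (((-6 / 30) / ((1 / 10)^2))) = 131375 / 4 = 32843.75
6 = 6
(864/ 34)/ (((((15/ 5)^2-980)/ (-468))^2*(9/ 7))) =73592064/ 16028297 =4.59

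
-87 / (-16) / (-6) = -29 / 32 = -0.91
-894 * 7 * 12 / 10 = -37548 / 5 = -7509.60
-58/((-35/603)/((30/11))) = 209844/77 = 2725.25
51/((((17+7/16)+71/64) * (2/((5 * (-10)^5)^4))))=102000000000000000000000000/1187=85930918281381634372367.31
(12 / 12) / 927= 0.00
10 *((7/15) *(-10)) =-140/3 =-46.67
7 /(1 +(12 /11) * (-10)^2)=11 /173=0.06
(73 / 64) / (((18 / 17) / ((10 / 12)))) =6205 / 6912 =0.90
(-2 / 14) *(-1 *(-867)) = -867 / 7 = -123.86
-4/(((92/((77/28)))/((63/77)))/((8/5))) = -18/115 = -0.16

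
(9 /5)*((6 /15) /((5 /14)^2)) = 5.64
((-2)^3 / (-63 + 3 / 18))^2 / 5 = 2304 / 710645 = 0.00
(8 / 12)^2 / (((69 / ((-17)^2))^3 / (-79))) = -7627471804 / 2956581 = -2579.83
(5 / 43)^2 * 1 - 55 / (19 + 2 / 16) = -2.86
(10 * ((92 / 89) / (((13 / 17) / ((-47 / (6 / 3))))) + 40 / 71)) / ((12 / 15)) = -32040675 / 82147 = -390.04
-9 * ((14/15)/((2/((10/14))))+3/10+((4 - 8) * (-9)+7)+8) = -4647/10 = -464.70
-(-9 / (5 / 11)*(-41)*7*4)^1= -113652 / 5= -22730.40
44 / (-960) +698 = 167509 / 240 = 697.95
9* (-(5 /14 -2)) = 207 /14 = 14.79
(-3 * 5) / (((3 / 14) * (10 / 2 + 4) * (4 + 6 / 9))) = -5 / 3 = -1.67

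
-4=-4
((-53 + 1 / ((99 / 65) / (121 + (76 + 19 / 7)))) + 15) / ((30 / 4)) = 43024 / 3465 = 12.42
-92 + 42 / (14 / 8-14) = -668 / 7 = -95.43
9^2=81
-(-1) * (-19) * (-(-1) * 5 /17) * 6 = -570 /17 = -33.53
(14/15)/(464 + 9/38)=532/264615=0.00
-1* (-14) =14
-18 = -18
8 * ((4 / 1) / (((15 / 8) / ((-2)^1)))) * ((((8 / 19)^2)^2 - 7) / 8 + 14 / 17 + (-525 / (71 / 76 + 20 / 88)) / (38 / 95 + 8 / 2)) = 22640036674112 / 6453626241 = 3508.11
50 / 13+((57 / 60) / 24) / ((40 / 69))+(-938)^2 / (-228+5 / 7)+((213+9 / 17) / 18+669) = -3186.32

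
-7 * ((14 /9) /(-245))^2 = -4 /14175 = -0.00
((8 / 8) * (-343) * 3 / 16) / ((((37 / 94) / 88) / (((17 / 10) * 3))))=-27131643 / 370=-73328.76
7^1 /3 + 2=13 /3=4.33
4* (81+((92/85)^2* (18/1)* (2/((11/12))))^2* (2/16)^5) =2048105335212/6316275625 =324.26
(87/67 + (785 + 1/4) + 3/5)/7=112.45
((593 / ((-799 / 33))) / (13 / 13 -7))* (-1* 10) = -32615 / 799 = -40.82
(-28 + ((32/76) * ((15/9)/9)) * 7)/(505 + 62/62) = -7042/129789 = -0.05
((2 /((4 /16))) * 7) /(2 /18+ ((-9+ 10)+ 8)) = 252 /41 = 6.15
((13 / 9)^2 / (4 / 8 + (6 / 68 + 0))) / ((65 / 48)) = 1768 / 675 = 2.62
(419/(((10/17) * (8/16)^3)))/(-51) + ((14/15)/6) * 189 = -247/3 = -82.33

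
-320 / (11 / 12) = -3840 / 11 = -349.09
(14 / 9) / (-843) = -14 / 7587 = -0.00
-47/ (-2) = 23.50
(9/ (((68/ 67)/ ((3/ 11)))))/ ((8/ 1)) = 1809/ 5984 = 0.30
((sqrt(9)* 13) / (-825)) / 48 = -13 / 13200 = -0.00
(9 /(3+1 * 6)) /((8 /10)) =5 /4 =1.25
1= 1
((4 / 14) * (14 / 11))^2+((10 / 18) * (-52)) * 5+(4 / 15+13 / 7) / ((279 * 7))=-3580772477 / 24812865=-144.31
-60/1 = -60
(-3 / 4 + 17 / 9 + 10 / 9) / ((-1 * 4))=-9 / 16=-0.56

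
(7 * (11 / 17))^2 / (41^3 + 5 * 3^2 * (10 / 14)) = 0.00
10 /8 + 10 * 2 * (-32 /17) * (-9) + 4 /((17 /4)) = 23189 /68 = 341.01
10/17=0.59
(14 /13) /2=7 /13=0.54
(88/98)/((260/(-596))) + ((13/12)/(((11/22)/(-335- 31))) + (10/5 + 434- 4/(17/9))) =-19555877/54145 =-361.18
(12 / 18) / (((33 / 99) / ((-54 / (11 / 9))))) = -972 / 11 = -88.36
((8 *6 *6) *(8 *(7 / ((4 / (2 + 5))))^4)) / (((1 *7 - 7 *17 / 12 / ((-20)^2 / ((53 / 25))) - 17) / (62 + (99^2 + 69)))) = -61836483814560000 / 1206307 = -51260983990.44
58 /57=1.02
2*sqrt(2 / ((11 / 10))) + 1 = 1 + 4*sqrt(55) / 11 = 3.70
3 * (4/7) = 12/7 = 1.71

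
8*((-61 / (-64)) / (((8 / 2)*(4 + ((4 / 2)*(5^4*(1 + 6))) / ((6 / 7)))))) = 183 / 980384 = 0.00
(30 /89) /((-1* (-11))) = 30 /979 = 0.03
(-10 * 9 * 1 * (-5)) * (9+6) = 6750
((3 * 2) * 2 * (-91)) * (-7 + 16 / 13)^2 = -472500 / 13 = -36346.15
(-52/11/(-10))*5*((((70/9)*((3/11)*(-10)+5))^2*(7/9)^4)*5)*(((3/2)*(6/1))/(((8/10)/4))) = 4779490625000/78594219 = 60812.24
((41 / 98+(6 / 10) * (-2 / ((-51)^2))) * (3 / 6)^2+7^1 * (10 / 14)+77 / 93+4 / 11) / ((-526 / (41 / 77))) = -149583242119 / 23469617796240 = -0.01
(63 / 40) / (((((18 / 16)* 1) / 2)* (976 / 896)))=784 / 305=2.57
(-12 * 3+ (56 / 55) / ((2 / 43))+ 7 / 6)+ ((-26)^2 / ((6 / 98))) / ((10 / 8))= 2910641 / 330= 8820.12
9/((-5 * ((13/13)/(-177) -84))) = 1593/74345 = 0.02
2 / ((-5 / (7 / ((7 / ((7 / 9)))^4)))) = -14 / 32805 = -0.00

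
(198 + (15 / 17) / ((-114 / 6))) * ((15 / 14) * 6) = 2877255 / 2261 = 1272.56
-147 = -147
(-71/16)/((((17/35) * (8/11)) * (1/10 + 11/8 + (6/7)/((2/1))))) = -956725/144976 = -6.60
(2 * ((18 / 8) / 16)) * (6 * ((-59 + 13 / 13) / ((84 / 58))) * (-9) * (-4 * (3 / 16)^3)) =-1839267 / 114688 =-16.04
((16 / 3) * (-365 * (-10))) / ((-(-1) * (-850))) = -1168 / 51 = -22.90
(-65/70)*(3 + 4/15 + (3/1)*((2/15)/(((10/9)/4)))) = -4589/1050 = -4.37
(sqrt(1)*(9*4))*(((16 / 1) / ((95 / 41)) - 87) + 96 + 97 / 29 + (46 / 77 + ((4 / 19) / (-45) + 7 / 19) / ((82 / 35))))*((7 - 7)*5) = 0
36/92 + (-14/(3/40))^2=7212881/207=34844.84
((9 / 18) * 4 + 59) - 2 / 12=365 / 6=60.83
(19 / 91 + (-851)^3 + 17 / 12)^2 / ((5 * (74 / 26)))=452921185045992599802889 / 16969680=26690025094521087.01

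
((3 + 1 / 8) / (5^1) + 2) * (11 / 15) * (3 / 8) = 231 / 320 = 0.72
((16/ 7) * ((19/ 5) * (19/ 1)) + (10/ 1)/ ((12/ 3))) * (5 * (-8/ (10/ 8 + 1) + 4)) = 2606/ 7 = 372.29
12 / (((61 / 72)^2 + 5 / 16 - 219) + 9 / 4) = -62208 / 1118291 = -0.06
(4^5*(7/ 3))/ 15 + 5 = 7393/ 45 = 164.29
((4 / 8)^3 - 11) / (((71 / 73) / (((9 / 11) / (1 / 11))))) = -57159 / 568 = -100.63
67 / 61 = 1.10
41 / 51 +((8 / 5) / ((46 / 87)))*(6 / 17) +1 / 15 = 758 / 391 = 1.94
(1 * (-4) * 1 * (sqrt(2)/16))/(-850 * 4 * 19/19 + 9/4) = sqrt(2)/13591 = 0.00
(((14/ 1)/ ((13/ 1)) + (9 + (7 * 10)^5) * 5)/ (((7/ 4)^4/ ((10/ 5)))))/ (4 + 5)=55933696306688/ 280917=199111112.20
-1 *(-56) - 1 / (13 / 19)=709 / 13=54.54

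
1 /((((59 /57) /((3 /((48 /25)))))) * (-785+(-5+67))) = -475 /227504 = -0.00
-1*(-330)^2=-108900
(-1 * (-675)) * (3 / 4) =2025 / 4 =506.25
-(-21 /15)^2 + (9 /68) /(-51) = -56719 /28900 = -1.96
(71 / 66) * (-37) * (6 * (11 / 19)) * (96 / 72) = -10508 / 57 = -184.35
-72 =-72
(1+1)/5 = 2/5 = 0.40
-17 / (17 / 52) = -52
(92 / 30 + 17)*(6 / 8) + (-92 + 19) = -1159 / 20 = -57.95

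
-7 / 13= -0.54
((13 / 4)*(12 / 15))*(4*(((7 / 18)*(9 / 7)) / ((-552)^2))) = 13 / 761760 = 0.00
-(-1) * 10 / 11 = 10 / 11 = 0.91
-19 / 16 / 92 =-19 / 1472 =-0.01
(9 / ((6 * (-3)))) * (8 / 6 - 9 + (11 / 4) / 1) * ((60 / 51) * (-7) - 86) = -15753 / 68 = -231.66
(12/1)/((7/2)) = 24/7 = 3.43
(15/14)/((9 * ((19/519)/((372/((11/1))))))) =160890/1463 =109.97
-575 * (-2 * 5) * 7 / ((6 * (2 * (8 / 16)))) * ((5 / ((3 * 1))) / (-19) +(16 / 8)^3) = 9076375 / 171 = 53078.22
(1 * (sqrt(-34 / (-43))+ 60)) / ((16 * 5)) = 0.76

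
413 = 413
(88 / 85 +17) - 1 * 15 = 258 / 85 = 3.04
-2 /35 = -0.06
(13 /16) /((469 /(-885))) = -11505 /7504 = -1.53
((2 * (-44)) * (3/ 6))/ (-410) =0.11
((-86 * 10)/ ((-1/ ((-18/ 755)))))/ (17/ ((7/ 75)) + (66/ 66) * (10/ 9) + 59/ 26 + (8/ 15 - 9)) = -25356240/ 218964043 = -0.12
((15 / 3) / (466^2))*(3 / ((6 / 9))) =45 / 434312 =0.00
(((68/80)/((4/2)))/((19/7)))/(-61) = -119/46360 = -0.00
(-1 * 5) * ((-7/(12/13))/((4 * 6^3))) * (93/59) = 14105/203904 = 0.07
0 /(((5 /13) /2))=0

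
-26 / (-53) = 26 / 53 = 0.49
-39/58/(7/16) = -312/203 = -1.54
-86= -86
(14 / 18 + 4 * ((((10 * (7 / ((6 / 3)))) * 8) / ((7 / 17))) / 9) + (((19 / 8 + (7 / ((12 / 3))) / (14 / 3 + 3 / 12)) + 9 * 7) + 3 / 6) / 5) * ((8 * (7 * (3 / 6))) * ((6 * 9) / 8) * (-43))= -6065513307 / 2360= -2570132.76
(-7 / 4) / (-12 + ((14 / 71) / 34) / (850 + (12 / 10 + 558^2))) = 3297382781 / 22610624749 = 0.15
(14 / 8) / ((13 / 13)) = 7 / 4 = 1.75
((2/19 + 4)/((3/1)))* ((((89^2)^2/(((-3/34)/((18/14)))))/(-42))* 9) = 268086610.85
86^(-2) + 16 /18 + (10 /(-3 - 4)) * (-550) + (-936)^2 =876882.60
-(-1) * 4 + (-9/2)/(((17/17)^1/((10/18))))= 3/2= 1.50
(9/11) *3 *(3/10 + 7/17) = 297/170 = 1.75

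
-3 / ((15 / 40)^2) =-64 / 3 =-21.33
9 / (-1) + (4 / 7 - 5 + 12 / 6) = -80 / 7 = -11.43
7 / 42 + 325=1951 / 6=325.17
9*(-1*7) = -63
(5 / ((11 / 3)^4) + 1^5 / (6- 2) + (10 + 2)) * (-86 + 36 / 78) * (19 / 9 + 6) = -14591974526 / 1712997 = -8518.39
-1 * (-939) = 939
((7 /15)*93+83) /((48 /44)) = 1738 /15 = 115.87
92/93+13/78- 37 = -35.84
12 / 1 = 12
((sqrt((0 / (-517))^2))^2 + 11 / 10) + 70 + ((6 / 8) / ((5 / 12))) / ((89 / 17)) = 12717 / 178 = 71.44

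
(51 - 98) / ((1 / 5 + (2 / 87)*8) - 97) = 20445 / 42028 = 0.49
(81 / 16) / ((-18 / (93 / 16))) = -837 / 512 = -1.63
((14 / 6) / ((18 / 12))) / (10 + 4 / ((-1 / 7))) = -0.09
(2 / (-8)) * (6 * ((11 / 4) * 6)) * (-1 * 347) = 34353 / 4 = 8588.25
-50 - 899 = -949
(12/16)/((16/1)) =0.05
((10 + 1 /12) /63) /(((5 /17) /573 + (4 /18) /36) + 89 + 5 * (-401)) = -1178661 /14109750298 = -0.00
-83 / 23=-3.61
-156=-156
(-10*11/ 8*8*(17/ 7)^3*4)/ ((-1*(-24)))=-270215/ 1029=-262.60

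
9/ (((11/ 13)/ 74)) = 8658/ 11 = 787.09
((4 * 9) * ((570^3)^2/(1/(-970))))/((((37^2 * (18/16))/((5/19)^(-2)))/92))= -1414248957251551180800000/1369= -1033052561907634171512.05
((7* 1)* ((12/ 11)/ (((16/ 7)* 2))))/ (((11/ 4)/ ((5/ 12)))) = 245/ 968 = 0.25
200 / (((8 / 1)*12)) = 2.08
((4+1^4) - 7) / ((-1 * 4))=1 / 2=0.50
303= 303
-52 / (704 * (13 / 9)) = -9 / 176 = -0.05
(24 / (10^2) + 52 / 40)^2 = 5929 / 2500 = 2.37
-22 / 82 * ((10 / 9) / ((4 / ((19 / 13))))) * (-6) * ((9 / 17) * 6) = 18810 / 9061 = 2.08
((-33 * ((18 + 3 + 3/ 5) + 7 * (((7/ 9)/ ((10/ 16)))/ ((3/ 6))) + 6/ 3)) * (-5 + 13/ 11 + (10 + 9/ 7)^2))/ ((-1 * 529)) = 122930678/ 388815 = 316.17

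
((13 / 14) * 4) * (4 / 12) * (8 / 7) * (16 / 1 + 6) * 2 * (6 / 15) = 18304 / 735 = 24.90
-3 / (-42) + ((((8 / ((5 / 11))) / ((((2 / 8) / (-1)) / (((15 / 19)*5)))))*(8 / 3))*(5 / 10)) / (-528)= 617 / 798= 0.77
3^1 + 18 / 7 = 39 / 7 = 5.57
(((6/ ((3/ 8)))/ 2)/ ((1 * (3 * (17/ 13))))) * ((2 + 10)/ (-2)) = -208/ 17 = -12.24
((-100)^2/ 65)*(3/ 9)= 2000/ 39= 51.28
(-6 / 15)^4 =16 / 625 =0.03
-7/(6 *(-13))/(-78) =-7/6084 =-0.00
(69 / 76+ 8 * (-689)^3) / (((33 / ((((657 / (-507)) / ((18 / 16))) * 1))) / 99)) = 29034483228518 / 3211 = 9042193468.86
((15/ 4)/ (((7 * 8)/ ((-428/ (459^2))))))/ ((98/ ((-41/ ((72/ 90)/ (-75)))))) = -2741875/ 513874368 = -0.01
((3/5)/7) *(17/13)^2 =0.15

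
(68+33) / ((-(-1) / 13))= 1313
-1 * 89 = -89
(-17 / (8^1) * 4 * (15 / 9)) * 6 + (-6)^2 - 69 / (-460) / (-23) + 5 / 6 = -66479 / 1380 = -48.17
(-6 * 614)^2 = 13571856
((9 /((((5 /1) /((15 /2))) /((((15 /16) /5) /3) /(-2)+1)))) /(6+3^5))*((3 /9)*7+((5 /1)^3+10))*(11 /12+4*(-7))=-1037725 /5312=-195.35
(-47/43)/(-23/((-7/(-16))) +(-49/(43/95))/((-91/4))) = 4277/187092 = 0.02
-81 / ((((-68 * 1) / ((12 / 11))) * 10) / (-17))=-243 / 110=-2.21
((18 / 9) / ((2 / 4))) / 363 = 4 / 363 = 0.01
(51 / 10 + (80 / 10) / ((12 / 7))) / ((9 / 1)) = 293 / 270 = 1.09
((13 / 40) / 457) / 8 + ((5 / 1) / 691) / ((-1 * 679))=5368257 / 68614199360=0.00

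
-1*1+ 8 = 7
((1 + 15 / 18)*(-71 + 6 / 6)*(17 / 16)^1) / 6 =-6545 / 288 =-22.73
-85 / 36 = -2.36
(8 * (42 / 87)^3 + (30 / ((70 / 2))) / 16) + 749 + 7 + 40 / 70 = 147802233 / 195112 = 757.53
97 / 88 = 1.10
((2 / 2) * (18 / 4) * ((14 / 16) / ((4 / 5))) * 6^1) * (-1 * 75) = -70875 / 32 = -2214.84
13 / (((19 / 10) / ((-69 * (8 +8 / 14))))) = -538200 / 133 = -4046.62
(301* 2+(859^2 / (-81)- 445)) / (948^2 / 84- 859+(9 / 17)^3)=-1133596142 / 1245955365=-0.91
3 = 3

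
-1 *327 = -327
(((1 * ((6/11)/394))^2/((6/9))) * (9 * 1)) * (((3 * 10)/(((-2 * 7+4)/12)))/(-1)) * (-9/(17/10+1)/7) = -14580/32871223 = -0.00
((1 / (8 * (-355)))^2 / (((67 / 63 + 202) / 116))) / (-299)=-0.00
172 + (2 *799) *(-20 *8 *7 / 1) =-1789588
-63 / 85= -0.74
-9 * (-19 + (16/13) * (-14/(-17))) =35775/221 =161.88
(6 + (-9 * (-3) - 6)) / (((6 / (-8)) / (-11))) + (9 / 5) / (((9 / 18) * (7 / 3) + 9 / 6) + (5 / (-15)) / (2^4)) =251892 / 635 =396.68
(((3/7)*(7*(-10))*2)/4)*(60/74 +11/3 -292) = 159575/37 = 4312.84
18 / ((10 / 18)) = 162 / 5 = 32.40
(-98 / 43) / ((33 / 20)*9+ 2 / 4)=-1960 / 13201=-0.15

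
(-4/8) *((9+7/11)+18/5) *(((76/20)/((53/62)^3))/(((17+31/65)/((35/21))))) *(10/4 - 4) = 669612307/116272937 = 5.76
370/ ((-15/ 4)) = -296/ 3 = -98.67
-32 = -32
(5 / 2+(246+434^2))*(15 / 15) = 377209 / 2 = 188604.50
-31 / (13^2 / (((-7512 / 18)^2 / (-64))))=3037039 / 6084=499.18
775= 775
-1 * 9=-9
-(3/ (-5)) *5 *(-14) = -42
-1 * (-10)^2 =-100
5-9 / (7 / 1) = 26 / 7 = 3.71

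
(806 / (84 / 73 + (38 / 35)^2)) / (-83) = -2772175 / 664996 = -4.17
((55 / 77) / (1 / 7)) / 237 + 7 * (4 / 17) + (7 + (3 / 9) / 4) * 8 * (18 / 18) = 58.33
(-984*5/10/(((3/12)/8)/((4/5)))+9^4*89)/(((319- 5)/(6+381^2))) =414694068723/1570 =264136349.51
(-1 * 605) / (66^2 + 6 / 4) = -242 / 1743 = -0.14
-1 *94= -94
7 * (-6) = -42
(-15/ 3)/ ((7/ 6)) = -30/ 7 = -4.29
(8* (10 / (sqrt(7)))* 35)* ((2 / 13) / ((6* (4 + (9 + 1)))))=1.94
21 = 21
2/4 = 1/2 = 0.50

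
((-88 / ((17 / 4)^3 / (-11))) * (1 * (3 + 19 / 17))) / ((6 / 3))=2168320 / 83521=25.96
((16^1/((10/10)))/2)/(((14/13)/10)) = 520/7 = 74.29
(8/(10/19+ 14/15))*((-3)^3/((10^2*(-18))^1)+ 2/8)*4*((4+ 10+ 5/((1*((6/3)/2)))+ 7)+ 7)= 99693/520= 191.72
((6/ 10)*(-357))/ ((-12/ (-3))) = -1071/ 20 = -53.55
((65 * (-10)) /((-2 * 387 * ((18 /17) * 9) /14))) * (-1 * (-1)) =38675 /31347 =1.23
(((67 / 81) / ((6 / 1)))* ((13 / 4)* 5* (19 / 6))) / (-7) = -82745 / 81648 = -1.01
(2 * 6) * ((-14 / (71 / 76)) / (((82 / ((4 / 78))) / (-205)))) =23.06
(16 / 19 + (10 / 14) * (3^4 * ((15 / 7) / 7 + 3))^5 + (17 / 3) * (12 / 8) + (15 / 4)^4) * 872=1031312391004459812245466065 / 1202214659744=857843799063361.80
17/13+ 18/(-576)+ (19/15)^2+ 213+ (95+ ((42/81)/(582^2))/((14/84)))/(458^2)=89732113249107971/415654791645600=215.88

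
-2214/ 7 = -316.29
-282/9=-94/3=-31.33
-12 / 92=-3 / 23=-0.13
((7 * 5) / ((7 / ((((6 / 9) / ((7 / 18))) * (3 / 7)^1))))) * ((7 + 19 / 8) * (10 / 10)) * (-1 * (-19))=64125 / 98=654.34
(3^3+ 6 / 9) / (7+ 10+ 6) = 83 / 69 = 1.20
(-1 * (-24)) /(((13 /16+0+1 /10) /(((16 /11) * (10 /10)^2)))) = 30720 /803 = 38.26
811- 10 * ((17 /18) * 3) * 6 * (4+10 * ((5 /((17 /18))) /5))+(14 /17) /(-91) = -1669.01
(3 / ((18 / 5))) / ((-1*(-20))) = 1 / 24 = 0.04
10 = 10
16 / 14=8 / 7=1.14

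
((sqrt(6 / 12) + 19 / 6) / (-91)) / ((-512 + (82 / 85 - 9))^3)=0.00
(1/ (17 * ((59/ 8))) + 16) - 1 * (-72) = 88272/ 1003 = 88.01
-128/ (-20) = 32/ 5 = 6.40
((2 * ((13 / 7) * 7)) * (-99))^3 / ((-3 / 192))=1091454414336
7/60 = 0.12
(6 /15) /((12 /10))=1 /3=0.33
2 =2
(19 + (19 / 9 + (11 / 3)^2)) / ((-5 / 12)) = -1244 / 15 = -82.93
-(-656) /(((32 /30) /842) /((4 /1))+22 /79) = 20454285 /8693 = 2352.96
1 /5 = 0.20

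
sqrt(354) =18.81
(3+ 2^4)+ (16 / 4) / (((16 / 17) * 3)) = 245 / 12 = 20.42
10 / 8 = 5 / 4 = 1.25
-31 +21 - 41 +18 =-33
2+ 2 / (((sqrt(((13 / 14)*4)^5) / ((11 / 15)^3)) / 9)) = 65219*sqrt(182) / 3295500+ 2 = 2.27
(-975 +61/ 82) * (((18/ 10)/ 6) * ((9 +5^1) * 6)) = -5033007/ 205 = -24551.25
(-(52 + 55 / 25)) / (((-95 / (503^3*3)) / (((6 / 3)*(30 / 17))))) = 1241582969412 / 1615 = 768782024.40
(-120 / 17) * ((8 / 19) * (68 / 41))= -3840 / 779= -4.93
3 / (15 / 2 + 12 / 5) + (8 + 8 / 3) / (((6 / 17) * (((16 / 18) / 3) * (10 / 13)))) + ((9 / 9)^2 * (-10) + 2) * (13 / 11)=20369 / 165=123.45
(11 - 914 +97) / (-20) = 403 / 10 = 40.30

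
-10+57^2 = 3239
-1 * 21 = -21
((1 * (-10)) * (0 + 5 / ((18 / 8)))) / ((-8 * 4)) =25 / 36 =0.69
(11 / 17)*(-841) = -9251 / 17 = -544.18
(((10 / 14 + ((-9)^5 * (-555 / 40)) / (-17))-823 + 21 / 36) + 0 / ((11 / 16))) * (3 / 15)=-139990001 / 14280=-9803.22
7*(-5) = -35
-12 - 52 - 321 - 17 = -402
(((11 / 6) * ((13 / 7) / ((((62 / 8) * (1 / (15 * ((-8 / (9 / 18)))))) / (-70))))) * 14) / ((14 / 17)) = 3889600 / 31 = 125470.97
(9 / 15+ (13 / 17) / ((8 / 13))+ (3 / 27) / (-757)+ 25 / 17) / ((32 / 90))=9.32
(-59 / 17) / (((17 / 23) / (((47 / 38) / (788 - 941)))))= 0.04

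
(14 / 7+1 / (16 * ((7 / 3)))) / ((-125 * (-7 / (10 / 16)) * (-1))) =-227 / 156800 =-0.00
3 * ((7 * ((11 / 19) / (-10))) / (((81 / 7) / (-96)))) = 8624 / 855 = 10.09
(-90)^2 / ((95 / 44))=71280 / 19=3751.58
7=7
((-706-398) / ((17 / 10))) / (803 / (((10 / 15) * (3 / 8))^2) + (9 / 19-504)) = -41952 / 797453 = -0.05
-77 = -77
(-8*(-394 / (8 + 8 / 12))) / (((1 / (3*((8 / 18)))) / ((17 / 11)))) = 749.43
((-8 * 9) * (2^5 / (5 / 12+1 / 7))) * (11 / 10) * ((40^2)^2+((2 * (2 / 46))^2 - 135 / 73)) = -105230742638224896 / 9074995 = -11595680508.72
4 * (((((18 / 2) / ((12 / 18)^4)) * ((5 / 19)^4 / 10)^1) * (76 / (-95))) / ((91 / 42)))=-54675 / 1694173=-0.03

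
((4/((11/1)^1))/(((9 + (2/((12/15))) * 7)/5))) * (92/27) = 3680/15741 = 0.23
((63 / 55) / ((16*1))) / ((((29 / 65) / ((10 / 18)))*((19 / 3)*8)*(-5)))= -273 / 775808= -0.00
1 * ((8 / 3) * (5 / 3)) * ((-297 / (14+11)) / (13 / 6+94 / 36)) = -2376 / 215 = -11.05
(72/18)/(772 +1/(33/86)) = 66/12781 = 0.01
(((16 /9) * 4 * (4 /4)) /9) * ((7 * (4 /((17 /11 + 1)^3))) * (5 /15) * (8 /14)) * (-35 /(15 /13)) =-276848 /35721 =-7.75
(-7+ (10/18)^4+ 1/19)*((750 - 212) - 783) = 209273365/124659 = 1678.77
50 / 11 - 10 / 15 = 128 / 33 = 3.88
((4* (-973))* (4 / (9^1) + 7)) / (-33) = 260764 / 297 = 877.99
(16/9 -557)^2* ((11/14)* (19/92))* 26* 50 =1696087861325/26082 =65029056.87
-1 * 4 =-4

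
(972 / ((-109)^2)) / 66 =0.00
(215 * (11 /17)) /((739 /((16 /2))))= 18920 /12563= 1.51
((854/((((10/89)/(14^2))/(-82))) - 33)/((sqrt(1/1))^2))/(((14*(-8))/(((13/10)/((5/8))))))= 7940196953/3500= 2268627.70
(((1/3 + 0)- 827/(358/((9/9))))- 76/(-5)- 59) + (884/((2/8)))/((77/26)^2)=11378631611/31838730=357.38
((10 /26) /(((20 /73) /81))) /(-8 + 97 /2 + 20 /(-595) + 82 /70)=3518235 /1288274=2.73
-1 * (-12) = 12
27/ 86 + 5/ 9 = 673/ 774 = 0.87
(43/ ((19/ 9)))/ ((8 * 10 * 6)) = 129/ 3040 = 0.04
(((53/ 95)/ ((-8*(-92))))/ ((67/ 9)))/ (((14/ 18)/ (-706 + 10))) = -373491/ 4099060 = -0.09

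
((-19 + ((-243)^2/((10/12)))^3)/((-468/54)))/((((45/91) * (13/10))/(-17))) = 1085584750638066.72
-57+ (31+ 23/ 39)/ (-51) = -114605/ 1989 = -57.62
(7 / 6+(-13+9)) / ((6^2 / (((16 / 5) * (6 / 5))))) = -68 / 225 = -0.30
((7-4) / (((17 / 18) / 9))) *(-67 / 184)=-16281 / 1564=-10.41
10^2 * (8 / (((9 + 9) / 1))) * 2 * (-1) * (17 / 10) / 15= -10.07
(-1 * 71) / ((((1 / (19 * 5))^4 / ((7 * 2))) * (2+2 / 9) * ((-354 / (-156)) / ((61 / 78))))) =-1481603158875 / 118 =-12555958973.52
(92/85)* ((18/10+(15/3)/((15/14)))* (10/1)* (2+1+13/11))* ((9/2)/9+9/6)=1642016/2805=585.39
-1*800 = -800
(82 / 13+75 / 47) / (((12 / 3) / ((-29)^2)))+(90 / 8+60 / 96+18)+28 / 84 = 24810109 / 14664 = 1691.91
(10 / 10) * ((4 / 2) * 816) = 1632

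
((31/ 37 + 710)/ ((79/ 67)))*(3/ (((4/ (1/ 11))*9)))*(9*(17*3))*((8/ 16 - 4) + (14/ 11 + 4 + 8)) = 20486.74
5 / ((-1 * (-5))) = 1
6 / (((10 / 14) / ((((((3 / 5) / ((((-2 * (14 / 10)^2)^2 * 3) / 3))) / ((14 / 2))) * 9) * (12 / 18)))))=675 / 2401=0.28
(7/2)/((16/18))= 63/16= 3.94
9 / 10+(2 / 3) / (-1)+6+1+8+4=577 / 30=19.23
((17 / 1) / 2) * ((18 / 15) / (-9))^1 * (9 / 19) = -51 / 95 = -0.54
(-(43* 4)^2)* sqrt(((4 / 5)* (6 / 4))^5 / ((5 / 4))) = -2130048* sqrt(6) / 125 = -41740.25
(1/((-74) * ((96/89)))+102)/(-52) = -724519/369408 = -1.96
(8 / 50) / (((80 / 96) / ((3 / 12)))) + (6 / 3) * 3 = 756 / 125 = 6.05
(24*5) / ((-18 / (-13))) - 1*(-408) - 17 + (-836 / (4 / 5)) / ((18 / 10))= -926 / 9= -102.89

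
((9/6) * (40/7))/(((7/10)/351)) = 4297.96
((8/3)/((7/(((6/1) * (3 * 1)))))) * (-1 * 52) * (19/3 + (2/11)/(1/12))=-233792/77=-3036.26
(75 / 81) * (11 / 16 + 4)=625 / 144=4.34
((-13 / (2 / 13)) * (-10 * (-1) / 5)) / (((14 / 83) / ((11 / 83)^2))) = -20449 / 1162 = -17.60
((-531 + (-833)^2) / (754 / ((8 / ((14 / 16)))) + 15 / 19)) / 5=421561664 / 253105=1665.56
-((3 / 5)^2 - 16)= 391 / 25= 15.64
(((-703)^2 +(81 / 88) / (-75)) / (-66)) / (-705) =1087259773 / 102366000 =10.62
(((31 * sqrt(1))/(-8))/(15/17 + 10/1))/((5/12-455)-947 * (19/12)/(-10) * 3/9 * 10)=-4743/602360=-0.01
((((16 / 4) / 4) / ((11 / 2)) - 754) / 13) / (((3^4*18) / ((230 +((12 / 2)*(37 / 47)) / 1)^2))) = -168196343168 / 76760541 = -2191.18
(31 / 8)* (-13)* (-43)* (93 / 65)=123969 / 40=3099.22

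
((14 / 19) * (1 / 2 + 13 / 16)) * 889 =130683 / 152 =859.76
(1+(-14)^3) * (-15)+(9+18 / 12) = 82311 / 2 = 41155.50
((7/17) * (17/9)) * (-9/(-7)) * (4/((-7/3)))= -12/7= -1.71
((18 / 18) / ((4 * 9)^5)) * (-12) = -0.00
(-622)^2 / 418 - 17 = 189889 / 209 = 908.56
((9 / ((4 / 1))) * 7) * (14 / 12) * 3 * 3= 165.38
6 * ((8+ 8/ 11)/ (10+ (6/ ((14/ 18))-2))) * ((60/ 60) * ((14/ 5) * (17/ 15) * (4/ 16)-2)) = -60816/ 15125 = -4.02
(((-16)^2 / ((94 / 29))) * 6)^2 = 496041984 / 2209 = 224555.00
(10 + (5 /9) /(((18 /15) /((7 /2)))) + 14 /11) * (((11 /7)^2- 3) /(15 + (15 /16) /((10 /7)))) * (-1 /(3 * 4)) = 796484 /21873159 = 0.04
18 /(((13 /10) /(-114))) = -20520 /13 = -1578.46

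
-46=-46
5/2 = 2.50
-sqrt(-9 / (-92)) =-3* sqrt(23) / 46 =-0.31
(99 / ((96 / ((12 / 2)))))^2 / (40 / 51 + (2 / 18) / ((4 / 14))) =1499553 / 45952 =32.63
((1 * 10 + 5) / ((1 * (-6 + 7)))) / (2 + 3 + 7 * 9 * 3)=15 / 194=0.08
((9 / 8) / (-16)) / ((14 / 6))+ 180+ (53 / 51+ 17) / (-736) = 8222783 / 45696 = 179.95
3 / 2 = 1.50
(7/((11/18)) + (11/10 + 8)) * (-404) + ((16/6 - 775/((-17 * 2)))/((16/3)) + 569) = -231289453/29920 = -7730.26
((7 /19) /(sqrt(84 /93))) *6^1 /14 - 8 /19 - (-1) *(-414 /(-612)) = 3 *sqrt(217) /266 + 165 /646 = 0.42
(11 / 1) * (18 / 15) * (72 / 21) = 1584 / 35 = 45.26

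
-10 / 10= -1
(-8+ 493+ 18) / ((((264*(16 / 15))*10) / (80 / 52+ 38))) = 129271 / 18304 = 7.06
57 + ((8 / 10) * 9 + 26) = 451 / 5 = 90.20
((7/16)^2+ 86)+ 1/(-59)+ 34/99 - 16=105445121/1495296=70.52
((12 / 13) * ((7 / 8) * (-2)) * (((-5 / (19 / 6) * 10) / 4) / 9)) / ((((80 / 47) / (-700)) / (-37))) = 10651375 / 988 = 10780.74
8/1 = 8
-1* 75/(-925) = 3/37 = 0.08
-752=-752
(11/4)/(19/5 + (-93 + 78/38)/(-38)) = 19855/44716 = 0.44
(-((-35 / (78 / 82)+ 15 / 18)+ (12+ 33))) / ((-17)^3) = 235 / 127738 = 0.00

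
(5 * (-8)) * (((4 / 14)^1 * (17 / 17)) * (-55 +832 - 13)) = -61120 / 7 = -8731.43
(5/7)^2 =0.51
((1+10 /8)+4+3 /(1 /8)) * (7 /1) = 847 /4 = 211.75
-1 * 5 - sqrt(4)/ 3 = -17/ 3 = -5.67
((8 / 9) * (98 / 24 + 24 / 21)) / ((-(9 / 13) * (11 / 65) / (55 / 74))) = -1854775 / 62937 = -29.47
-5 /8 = -0.62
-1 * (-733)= 733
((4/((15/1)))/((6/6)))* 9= 12/5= 2.40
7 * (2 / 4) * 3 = 21 / 2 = 10.50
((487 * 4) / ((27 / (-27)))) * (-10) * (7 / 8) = 17045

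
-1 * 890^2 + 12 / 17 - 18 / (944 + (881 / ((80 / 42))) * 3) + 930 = -1254375984154 / 1585471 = -791169.30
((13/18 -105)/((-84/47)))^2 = 7782591961/2286144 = 3404.24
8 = 8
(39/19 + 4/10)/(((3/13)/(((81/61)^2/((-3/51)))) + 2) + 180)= 112615191/8356370335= 0.01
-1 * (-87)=87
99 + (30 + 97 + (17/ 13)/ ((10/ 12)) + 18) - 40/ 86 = 685066/ 2795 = 245.10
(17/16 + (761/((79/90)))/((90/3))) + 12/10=196939/6320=31.16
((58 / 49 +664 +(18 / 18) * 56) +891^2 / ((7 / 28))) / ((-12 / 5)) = -389090035 / 294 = -1323435.49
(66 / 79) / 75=22 / 1975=0.01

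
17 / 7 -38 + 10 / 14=-34.86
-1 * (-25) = 25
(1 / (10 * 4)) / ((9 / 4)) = 1 / 90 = 0.01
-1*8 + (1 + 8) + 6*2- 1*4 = 9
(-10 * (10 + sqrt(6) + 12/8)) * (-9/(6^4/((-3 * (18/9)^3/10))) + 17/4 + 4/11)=-17572/33 - 1528 * sqrt(6)/33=-645.90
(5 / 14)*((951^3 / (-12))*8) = -1433475585 / 7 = -204782226.43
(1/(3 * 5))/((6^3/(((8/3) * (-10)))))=-2/243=-0.01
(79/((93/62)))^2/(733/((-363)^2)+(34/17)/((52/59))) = 120290456/98651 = 1219.35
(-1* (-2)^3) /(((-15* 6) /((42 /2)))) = -28 /15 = -1.87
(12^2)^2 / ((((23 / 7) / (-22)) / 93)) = -296980992 / 23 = -12912217.04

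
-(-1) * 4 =4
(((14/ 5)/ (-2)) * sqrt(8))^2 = 392/ 25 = 15.68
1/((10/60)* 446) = 3/223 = 0.01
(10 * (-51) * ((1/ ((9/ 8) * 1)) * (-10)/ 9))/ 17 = 800/ 27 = 29.63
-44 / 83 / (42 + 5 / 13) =-572 / 45733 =-0.01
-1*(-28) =28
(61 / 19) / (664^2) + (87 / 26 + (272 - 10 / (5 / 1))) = 29767755577 / 108901312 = 273.35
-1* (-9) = 9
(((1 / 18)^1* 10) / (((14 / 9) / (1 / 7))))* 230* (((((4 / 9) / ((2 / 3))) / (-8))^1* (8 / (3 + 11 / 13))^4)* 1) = -42041792 / 2296875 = -18.30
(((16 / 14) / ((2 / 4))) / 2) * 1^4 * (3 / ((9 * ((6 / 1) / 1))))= 4 / 63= 0.06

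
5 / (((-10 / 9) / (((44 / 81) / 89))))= -0.03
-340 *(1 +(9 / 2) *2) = -3400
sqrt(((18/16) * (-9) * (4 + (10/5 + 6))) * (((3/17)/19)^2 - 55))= 9 * sqrt(8607129)/323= 81.75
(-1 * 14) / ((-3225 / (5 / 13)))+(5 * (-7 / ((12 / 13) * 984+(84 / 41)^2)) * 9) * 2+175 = 1619207181473 / 9289171320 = 174.31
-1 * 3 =-3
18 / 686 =9 / 343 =0.03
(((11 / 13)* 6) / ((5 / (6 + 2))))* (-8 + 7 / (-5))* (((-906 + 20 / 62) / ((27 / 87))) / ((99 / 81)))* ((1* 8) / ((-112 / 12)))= -11021065344 / 70525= -156271.75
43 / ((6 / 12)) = 86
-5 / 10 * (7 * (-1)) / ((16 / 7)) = 49 / 32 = 1.53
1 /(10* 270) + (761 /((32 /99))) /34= 50854097 /734400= 69.25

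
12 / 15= 4 / 5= 0.80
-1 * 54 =-54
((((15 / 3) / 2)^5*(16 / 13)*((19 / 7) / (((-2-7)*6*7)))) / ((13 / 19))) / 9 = -1128125 / 8049132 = -0.14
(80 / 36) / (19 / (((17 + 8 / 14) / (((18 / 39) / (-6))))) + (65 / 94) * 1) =3.65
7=7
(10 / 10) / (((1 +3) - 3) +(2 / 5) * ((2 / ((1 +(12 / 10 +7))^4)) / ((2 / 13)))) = 2238728 / 2240353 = 1.00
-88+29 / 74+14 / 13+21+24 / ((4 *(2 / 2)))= -57269 / 962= -59.53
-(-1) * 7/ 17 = 7/ 17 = 0.41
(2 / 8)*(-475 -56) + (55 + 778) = 2801 / 4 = 700.25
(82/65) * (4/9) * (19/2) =5.33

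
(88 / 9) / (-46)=-44 / 207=-0.21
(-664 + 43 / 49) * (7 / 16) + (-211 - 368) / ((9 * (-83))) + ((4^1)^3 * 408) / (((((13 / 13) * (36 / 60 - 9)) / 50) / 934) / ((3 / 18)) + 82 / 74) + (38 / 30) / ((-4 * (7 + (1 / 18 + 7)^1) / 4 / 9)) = 491293731187858267 / 21088003841520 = 23297.31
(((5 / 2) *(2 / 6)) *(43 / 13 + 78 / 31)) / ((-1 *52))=-11735 / 125736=-0.09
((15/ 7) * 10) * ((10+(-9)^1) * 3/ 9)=50/ 7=7.14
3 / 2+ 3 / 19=63 / 38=1.66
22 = 22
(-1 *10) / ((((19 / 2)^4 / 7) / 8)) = -8960 / 130321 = -0.07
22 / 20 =11 / 10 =1.10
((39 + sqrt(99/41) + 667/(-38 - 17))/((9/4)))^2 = 159.62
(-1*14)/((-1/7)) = 98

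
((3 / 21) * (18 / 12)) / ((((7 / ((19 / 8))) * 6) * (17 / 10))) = 95 / 13328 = 0.01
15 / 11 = 1.36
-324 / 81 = -4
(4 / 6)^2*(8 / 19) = 0.19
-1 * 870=-870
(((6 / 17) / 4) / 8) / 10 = 3 / 2720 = 0.00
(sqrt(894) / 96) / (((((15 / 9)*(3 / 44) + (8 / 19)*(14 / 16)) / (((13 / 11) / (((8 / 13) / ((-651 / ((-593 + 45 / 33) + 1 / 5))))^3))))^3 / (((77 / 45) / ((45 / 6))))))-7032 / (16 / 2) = -879 + 915663828497166494530110952295122578125*sqrt(894) / 139539663168450070848274442565250449408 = -682.80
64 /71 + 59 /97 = 10397 /6887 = 1.51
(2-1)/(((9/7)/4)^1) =28/9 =3.11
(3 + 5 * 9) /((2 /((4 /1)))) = 96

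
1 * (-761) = -761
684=684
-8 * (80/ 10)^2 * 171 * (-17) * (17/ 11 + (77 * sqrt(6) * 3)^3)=25302528/ 11 + 110078418852864 * sqrt(6)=269635960182110.60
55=55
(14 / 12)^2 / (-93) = -49 / 3348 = -0.01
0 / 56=0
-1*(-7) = 7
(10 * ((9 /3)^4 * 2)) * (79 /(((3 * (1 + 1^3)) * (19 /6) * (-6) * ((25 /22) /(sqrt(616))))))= -187704 * sqrt(154) /95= -24519.43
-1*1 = -1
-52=-52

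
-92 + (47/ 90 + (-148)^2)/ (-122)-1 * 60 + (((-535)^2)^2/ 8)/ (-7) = -224883491430763/ 153720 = -1462942306.99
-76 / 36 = -19 / 9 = -2.11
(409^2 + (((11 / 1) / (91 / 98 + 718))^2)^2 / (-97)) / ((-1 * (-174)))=11373725081386272209 / 11830561535148750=961.39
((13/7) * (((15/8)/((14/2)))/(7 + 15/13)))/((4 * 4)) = 2535/664832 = 0.00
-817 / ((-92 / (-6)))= -2451 / 46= -53.28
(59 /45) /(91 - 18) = 59 /3285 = 0.02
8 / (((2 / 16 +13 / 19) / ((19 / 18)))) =11552 / 1107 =10.44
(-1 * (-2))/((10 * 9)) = 0.02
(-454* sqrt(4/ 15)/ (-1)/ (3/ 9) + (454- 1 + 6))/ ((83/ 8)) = 3672/ 83 + 7264* sqrt(15)/ 415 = 112.03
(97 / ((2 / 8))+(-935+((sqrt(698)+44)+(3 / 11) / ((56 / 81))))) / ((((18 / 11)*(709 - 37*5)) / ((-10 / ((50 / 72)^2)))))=557289 / 45850 - 396*sqrt(698) / 16375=11.52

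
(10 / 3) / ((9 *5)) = 2 / 27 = 0.07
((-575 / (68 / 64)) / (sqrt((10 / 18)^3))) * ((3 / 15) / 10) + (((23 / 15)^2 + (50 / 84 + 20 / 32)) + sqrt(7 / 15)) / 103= -4968 * sqrt(5) / 425 + sqrt(105) / 1545 + 44999 / 1297800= -26.10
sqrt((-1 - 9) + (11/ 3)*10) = 4*sqrt(15)/ 3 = 5.16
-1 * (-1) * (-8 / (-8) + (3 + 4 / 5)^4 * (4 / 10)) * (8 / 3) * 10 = 4220272 / 1875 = 2250.81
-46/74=-23/37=-0.62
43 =43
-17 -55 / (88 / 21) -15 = -361 / 8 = -45.12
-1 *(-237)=237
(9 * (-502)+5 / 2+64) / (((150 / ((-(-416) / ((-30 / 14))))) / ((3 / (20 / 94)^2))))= 3579344314 / 9375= 381796.73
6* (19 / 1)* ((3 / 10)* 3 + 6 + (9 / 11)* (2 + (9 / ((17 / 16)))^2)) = 7665.54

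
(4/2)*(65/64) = 65/32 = 2.03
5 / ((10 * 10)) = 1 / 20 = 0.05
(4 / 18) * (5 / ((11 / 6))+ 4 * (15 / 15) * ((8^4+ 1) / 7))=360956 / 693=520.86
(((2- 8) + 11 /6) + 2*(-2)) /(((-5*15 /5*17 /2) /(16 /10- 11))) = -0.60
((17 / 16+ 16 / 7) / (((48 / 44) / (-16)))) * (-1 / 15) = 275 / 84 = 3.27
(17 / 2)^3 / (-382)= -4913 / 3056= -1.61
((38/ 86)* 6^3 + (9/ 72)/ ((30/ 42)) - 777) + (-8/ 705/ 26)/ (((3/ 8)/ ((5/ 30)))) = -681.38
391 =391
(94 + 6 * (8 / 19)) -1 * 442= -6564 / 19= -345.47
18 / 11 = 1.64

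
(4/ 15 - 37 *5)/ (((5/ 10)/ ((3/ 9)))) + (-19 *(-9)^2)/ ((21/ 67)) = -1585489/ 315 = -5033.30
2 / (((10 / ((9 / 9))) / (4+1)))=1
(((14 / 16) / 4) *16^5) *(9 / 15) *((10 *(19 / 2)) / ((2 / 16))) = 104595456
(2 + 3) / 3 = 5 / 3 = 1.67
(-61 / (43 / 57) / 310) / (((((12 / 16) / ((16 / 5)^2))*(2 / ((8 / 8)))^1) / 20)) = -1186816 / 33325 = -35.61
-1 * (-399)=399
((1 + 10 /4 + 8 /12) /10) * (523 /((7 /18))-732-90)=1525 /7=217.86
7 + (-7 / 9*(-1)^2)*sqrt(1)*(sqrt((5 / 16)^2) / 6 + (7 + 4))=-1379 / 864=-1.60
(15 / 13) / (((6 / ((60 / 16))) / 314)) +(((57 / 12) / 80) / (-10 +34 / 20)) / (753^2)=4433216567153 / 19577686752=226.44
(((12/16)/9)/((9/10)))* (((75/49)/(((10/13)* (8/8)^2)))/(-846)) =-325/1492344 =-0.00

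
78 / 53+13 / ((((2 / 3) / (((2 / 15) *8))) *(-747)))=285818 / 197955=1.44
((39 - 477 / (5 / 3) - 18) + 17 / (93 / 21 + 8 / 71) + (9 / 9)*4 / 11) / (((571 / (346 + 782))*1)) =-36559345176 / 70881085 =-515.78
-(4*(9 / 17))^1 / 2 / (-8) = 9 / 68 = 0.13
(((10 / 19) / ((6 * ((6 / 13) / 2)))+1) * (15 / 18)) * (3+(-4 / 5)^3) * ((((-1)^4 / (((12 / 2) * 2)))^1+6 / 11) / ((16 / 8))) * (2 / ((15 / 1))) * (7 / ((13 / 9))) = 0.58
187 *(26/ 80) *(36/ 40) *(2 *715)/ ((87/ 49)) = 51102051/ 1160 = 44053.49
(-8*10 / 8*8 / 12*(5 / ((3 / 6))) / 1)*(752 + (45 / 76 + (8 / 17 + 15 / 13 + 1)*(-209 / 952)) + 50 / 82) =-1027932215550 / 20486921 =-50175.05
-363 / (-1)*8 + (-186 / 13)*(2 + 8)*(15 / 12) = 35427 / 13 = 2725.15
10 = 10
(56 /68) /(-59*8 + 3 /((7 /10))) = -0.00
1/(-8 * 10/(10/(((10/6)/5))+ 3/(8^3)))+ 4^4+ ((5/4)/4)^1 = 10483197/40960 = 255.94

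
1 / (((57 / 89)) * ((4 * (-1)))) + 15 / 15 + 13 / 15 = 561 / 380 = 1.48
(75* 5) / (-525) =-5 / 7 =-0.71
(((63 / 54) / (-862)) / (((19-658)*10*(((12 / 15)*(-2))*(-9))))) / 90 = 7 / 42831607680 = 0.00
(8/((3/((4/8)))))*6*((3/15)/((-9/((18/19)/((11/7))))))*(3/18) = -56/3135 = -0.02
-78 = -78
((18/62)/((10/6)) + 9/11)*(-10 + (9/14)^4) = -159724377/16374820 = -9.75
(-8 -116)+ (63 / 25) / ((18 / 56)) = -2904 / 25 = -116.16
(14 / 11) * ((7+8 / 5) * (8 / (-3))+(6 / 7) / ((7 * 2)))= -33622 / 1155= -29.11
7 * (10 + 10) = 140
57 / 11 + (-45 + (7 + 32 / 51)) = -18059 / 561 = -32.19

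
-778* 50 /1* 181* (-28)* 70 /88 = 1725020500 /11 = 156820045.45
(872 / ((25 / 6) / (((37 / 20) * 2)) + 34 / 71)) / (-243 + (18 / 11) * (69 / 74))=-116541601 / 51797655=-2.25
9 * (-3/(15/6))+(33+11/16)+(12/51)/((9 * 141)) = 39500483/1725840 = 22.89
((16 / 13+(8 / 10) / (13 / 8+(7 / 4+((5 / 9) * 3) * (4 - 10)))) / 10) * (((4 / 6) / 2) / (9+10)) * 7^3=655816 / 981825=0.67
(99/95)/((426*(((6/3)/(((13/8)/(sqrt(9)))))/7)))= 1001/215840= 0.00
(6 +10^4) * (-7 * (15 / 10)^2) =-315189 / 2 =-157594.50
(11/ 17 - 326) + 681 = 6046/ 17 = 355.65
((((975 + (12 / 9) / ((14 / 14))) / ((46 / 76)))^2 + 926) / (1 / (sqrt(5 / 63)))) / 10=1239254389* sqrt(35) / 99981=73329.21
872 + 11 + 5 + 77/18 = 16061/18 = 892.28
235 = 235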